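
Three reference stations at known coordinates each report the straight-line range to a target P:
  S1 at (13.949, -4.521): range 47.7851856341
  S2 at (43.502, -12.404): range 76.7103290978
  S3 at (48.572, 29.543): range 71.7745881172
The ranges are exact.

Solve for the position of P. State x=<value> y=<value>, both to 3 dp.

eq1: (x − 13.949)² + (y + 4.521)² = 47.7851856341²
eq2: (x − 43.502)² + (y + 12.404)² = 76.7103290978²
eq3: (x − 48.572)² + (y − 29.543)² = 71.7745881172²
eq2−eq3, eq2−eq1 (x²,y² cancel):
  10.140·x + 83.894·y = 1918.627904
  -59.106·x + 15.766·y = 1769.781446
det = 10.140·15.766 − 83.894·-59.106 = 5118.506004
x = (1918.627904·15.766 − 83.894·1769.781446) / 5118.506004 = -23.097552
y = (10.140·1769.781446 − 1918.627904·-59.106) / 5118.506004 = 25.661395

x=-23.098 y=25.661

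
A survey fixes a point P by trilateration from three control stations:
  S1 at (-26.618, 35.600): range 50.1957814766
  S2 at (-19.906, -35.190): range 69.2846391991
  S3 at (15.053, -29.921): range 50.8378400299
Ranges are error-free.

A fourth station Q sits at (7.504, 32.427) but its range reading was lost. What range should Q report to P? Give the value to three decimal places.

18.186

eq1: (x + 26.618)² + (y − 35.600)² = 50.1957814766²
eq2: (x + 19.906)² + (y + 35.190)² = 69.2846391991²
eq3: (x − 15.053)² + (y + 29.921)² = 50.8378400299²
eq2−eq1, eq2−eq3 (x²,y² cancel):
  -13.424·x + 141.580·y = 2622.037739
  69.918·x + 10.538·y = 1703.149364
det = -13.424·10.538 − 141.580·69.918 = -10040.452552
x = (2622.037739·10.538 − 141.580·1703.149364) / -10040.452552 = 21.264067
y = (-13.424·1703.149364 − 2622.037739·69.918) / -10040.452552 = 20.535998
|P − Q| = √((21.264067 − 7.504)² + (20.535998 − 32.427)²) = 18.186131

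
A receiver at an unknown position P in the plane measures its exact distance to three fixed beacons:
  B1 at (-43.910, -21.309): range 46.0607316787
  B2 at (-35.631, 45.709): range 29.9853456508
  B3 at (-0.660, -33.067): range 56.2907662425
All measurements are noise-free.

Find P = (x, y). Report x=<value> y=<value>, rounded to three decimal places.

eq1: (x + 43.910)² + (y + 21.309)² = 46.0607316787²
eq2: (x + 35.631)² + (y − 45.709)² = 29.9853456508²
eq3: (x + 0.660)² + (y + 33.067)² = 56.2907662425²
eq3−eq2, eq3−eq1 (x²,y² cancel):
  -69.942·x + 157.552·y = 4534.548163
  -86.500·x + 23.516·y = 2335.358853
det = -69.942·23.516 − 157.552·-86.500 = 11983.491928
x = (4534.548163·23.516 − 157.552·2335.358853) / 11983.491928 = -21.805499
y = (-69.942·2335.358853 − 4534.548163·-86.500) / 11983.491928 = 19.101173

x=-21.805 y=19.101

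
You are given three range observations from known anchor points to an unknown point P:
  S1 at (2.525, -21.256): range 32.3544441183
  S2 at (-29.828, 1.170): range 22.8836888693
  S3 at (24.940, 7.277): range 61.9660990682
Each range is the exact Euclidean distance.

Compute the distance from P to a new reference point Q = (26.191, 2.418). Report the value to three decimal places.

60.994

eq1: (x − 2.525)² + (y + 21.256)² = 32.3544441183²
eq2: (x + 29.828)² + (y − 1.170)² = 22.8836888693²
eq3: (x − 24.940)² + (y − 7.277)² = 61.9660990682²
eq1−eq3, eq1−eq2 (x²,y² cancel):
  44.830·x + 57.066·y = -2576.222212
  -64.706·x + 44.852·y = 956.032161
det = 44.830·44.852 − 57.066·-64.706 = 5703.227756
x = (-2576.222212·44.852 − 57.066·956.032161) / 5703.227756 = -29.826207
y = (44.830·956.032161 − -2576.222212·-64.706) / 5703.227756 = -21.713689
|P − Q| = √((-29.826207 − 26.191)² + (-21.713689 − 2.418)²) = 60.993982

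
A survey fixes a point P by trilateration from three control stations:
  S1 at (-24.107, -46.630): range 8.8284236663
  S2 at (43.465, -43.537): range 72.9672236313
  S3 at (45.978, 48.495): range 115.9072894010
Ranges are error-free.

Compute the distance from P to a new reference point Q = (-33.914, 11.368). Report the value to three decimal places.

51.128

eq1: (x + 24.107)² + (y + 46.630)² = 8.8284236663²
eq2: (x − 43.465)² + (y + 43.537)² = 72.9672236313²
eq3: (x − 45.978)² + (y − 48.495)² = 115.9072894010²
eq1−eq2, eq1−eq3 (x²,y² cancel):
  135.144·x + 6.186·y = -4217.102415
  140.170·x + 190.250·y = -11646.321512
det = 135.144·190.250 − 6.186·140.170 = 24844.054380
x = (-4217.102415·190.250 − 6.186·-11646.321512) / 24844.054380 = -29.393737
y = (135.144·-11646.321512 − -4217.102415·140.170) / 24844.054380 = -39.559535
|P − Q| = √((-29.393737 − -33.914)² + (-39.559535 − 11.368)²) = 51.127747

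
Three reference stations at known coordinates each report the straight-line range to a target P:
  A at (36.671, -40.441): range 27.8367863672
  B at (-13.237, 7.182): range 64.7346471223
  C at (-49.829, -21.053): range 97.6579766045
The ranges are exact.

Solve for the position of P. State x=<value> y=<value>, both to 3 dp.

x=47.632 y=-14.853

eq1: (x − 36.671)² + (y + 40.441)² = 27.8367863672²
eq2: (x + 13.237)² + (y − 7.182)² = 64.7346471223²
eq3: (x + 49.829)² + (y + 21.053)² = 97.6579766045²
eq3−eq1, eq3−eq2 (x²,y² cancel):
  173.000·x − 38.776·y = 8816.272391
  73.184·x + 56.470·y = 2647.147099
det = 173.000·56.470 − -38.776·73.184 = 12607.092784
x = (8816.272391·56.470 − -38.776·2647.147099) / 12607.092784 = 47.631971
y = (173.000·2647.147099 − 8816.272391·73.184) / 12607.092784 = -14.853038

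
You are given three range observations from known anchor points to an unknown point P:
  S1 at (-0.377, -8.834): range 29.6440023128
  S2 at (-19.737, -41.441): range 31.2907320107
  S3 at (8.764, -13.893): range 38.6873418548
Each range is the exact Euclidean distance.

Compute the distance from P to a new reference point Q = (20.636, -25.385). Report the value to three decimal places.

52.290

eq1: (x + 0.377)² + (y + 8.834)² = 29.6440023128²
eq2: (x + 19.737)² + (y + 41.441)² = 31.2907320107²
eq3: (x − 8.764)² + (y + 13.893)² = 38.6873418548²
eq2−eq3, eq2−eq1 (x²,y² cancel):
  57.002·x + 55.096·y = -2354.683015
  38.720·x + 65.214·y = -1928.380928
det = 57.002·65.214 − 55.096·38.720 = 1584.011308
x = (-2354.683015·65.214 − 55.096·-1928.380928) / 1584.011308 = -29.868614
y = (57.002·-1928.380928 − -2354.683015·38.720) / 1584.011308 = -11.835928
|P − Q| = √((-29.868614 − 20.636)² + (-11.835928 − -25.385)²) = 52.290471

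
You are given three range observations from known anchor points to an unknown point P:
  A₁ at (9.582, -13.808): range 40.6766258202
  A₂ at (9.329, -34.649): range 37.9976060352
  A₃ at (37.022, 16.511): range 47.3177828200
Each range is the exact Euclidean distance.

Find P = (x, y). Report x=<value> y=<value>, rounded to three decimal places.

eq1: (x − 9.582)² + (y + 13.808)² = 40.6766258202²
eq2: (x − 9.329)² + (y + 34.649)² = 37.9976060352²
eq3: (x − 37.022)² + (y − 16.511)² = 47.3177828200²
eq2−eq1, eq2−eq3 (x²,y² cancel):
  0.506·x + 41.682·y = -1215.877678
  55.386·x + 102.320·y = -439.496344
det = 0.506·102.320 − 41.682·55.386 = -2256.825332
x = (-1215.877678·102.320 − 41.682·-439.496344) / -2256.825332 = 47.008298
y = (0.506·-439.496344 − -1215.877678·55.386) / -2256.825332 = -29.740988

x=47.008 y=-29.741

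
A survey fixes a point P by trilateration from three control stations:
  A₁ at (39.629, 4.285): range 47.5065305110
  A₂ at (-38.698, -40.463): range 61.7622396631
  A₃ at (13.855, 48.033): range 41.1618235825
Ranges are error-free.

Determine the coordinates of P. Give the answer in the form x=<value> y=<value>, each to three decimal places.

eq1: (x − 39.629)² + (y − 4.285)² = 47.5065305110²
eq2: (x + 38.698)² + (y + 40.463)² = 61.7622396631²
eq3: (x − 13.855)² + (y − 48.033)² = 41.1618235825²
eq1−eq2, eq1−eq3 (x²,y² cancel):
  -156.654·x − 89.496·y = -11.733100
  -51.548·x + 87.496·y = 1472.885969
det = -156.654·87.496 − -89.496·-51.548 = -18319.938192
x = (-11.733100·87.496 − -89.496·1472.885969) / -18319.938192 = -7.139260
y = (-156.654·1472.885969 − -11.733100·-51.548) / -18319.938192 = 12.627679

x=-7.139 y=12.628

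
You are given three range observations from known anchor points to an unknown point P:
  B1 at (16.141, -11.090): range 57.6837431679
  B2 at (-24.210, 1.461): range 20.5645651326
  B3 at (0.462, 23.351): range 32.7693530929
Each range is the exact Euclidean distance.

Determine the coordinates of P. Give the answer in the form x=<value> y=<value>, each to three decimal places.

eq1: (x − 16.141)² + (y + 11.090)² = 57.6837431679²
eq2: (x + 24.210)² + (y − 1.461)² = 20.5645651326²
eq3: (x − 0.462)² + (y − 23.351)² = 32.7693530929²
eq1−eq3, eq1−eq2 (x²,y² cancel):
  -31.358·x + 68.882·y = 2415.546388
  -80.702·x + 25.102·y = 3109.251527
det = -31.358·25.102 − 68.882·-80.702 = 4771.766648
x = (2415.546388·25.102 − 68.882·3109.251527) / 4771.766648 = -32.176011
y = (-31.358·3109.251527 − 2415.546388·-80.702) / 4771.766648 = 20.420008

x=-32.176 y=20.420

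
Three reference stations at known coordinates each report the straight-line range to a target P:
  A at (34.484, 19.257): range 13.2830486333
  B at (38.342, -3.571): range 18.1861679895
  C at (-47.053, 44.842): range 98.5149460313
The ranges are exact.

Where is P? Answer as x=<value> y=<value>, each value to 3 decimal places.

x=46.128 y=12.864

eq1: (x − 34.484)² + (y − 19.257)² = 13.2830486333²
eq2: (x − 38.342)² + (y + 3.571)² = 18.1861679895²
eq3: (x + 47.053)² + (y − 44.842)² = 98.5149460313²
eq1−eq2, eq1−eq3 (x²,y² cancel):
  7.716·x − 45.656·y = -231.414625
  -163.074·x + 51.170·y = -6863.943743
det = 7.716·51.170 − -45.656·-163.074 = -7050.478824
x = (-231.414625·51.170 − -45.656·-6863.943743) / -7050.478824 = 46.127605
y = (7.716·-6863.943743 − -231.414625·-163.074) / -7050.478824 = 12.864360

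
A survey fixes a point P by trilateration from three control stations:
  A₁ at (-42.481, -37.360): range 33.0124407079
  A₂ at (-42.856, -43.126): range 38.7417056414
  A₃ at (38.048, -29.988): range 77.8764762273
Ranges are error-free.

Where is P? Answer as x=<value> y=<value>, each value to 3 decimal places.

eq1: (x + 42.481)² + (y + 37.360)² = 33.0124407079²
eq2: (x + 42.856)² + (y + 43.126)² = 38.7417056414²
eq3: (x − 38.048)² + (y + 29.988)² = 77.8764762273²
eq3−eq1, eq3−eq2 (x²,y² cancel):
  -161.058·x − 14.744·y = 5828.398821
  -161.808·x − 26.276·y = 5913.383958
det = -161.058·-26.276 − -14.744·-161.808 = 1846.262856
x = (5828.398821·-26.276 − -14.744·5913.383958) / 1846.262856 = -35.726264
y = (-161.058·5913.383958 − 5828.398821·-161.808) / 1846.262856 = -5.045997

x=-35.726 y=-5.046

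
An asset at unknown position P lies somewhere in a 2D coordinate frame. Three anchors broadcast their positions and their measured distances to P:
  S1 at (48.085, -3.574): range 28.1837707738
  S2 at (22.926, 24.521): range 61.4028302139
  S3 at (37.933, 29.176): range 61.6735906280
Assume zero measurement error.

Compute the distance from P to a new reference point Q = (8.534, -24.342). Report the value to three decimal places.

39.661

eq1: (x − 48.085)² + (y + 3.574)² = 28.1837707738²
eq2: (x − 22.926)² + (y − 24.521)² = 61.4028302139²
eq3: (x − 37.933)² + (y − 29.176)² = 61.6735906280²
eq1−eq3, eq1−eq2 (x²,y² cancel):
  -20.304·x + 65.500·y = -3044.096082
  -50.318·x + 56.190·y = -4174.042407
det = -20.304·56.190 − 65.500·-50.318 = 2154.947240
x = (-3044.096082·56.190 − 65.500·-4174.042407) / 2154.947240 = 47.496299
y = (-20.304·-4174.042407 − -3044.096082·-50.318) / 2154.947240 = -31.751622
|P − Q| = √((47.496299 − 8.534)² + (-31.751622 − -24.342)²) = 39.660601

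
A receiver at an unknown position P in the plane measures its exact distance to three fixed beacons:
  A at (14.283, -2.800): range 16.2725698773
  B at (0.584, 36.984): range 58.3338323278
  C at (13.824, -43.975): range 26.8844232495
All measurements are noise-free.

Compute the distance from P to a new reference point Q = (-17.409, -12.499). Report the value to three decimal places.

eq1: (x − 14.283)² + (y + 2.800)² = 16.2725698773²
eq2: (x − 0.584)² + (y − 36.984)² = 58.3338323278²
eq3: (x − 13.824)² + (y + 43.975)² = 26.8844232495²
eq1−eq3, eq1−eq2 (x²,y² cancel):
  -0.918·x − 82.350·y = 1455.083829
  -27.398·x + 79.568·y = -1981.726241
det = -0.918·79.568 − -82.350·-27.398 = -2329.268724
x = (1455.083829·79.568 − -82.350·-1981.726241) / -2329.268724 = 20.357053
y = (-0.918·-1981.726241 − 1455.083829·-27.398) / -2329.268724 = -17.896437
|P − Q| = √((20.357053 − -17.409)² + (-17.896437 − -12.499)²) = 38.149798

38.150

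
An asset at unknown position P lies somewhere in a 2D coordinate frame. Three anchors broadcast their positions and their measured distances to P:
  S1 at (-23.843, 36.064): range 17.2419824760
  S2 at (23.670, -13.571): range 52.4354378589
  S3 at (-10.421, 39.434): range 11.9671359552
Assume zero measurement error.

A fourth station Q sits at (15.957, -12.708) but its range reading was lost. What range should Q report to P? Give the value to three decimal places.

47.299

eq1: (x + 23.843)² + (y − 36.064)² = 17.2419824760²
eq2: (x − 23.670)² + (y + 13.571)² = 52.4354378589²
eq3: (x + 10.421)² + (y − 39.434)² = 11.9671359552²
eq2−eq3, eq2−eq1 (x²,y² cancel):
  -68.182·x + 106.010·y = 3525.459456
  -95.026·x + 99.270·y = 3576.848988
det = -68.182·99.270 − 106.010·-95.026 = 3305.279120
x = (3525.459456·99.270 − 106.010·3576.848988) / 3305.279120 = -8.837196
y = (-68.182·3576.848988 − 3525.459456·-95.026) / 3305.279120 = 27.572132
|P − Q| = √((-8.837196 − 15.957)² + (27.572132 − -12.708)²) = 47.299484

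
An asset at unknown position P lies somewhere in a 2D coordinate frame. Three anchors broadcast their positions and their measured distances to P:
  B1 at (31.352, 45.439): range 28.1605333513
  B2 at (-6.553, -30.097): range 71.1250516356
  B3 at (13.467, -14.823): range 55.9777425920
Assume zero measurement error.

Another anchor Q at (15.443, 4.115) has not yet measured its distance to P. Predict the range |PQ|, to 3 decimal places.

eq1: (x − 31.352)² + (y − 45.439)² = 28.1605333513²
eq2: (x + 6.553)² + (y + 30.097)² = 71.1250516356²
eq3: (x − 13.467)² + (y + 14.823)² = 55.9777425920²
eq2−eq1, eq2−eq3 (x²,y² cancel):
  75.810·x + 151.072·y = 6364.636739
  40.040·x + 30.548·y = 1377.575504
det = 75.810·30.548 − 151.072·40.040 = -3733.079000
x = (6364.636739·30.548 − 151.072·1377.575504) / -3733.079000 = 3.666186
y = (75.810·1377.575504 − 6364.636739·40.040) / -3733.079000 = 40.290081
|P − Q| = √((3.666186 − 15.443)² + (40.290081 − 4.115)²) = 38.043788

38.044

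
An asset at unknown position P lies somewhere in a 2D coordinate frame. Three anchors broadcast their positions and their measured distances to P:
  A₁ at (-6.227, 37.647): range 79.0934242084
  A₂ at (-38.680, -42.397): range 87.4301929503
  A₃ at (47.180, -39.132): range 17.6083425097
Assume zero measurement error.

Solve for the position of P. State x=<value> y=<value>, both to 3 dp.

x=46.228 y=-21.549

eq1: (x + 6.227)² + (y − 37.647)² = 79.0934242084²
eq2: (x + 38.680)² + (y + 42.397)² = 87.4301929503²
eq3: (x − 47.180)² + (y + 39.132)² = 17.6083425097²
eq2−eq1, eq2−eq3 (x²,y² cancel):
  64.906·x + 160.088·y = -449.306985
  171.720·x + 6.530·y = 7797.602728
det = 64.906·6.530 − 160.088·171.720 = -27066.475180
x = (-449.306985·6.530 − 160.088·7797.602728) / -27066.475180 = 46.228280
y = (64.906·7797.602728 − -449.306985·171.720) / -27066.475180 = -21.549396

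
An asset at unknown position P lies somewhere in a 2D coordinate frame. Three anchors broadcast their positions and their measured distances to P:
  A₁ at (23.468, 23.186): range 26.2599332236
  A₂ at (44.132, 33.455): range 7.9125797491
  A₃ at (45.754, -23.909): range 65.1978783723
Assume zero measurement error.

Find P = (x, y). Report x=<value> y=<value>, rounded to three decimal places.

eq1: (x − 23.468)² + (y − 23.186)² = 26.2599332236²
eq2: (x − 44.132)² + (y − 33.455)² = 7.9125797491²
eq3: (x − 45.754)² + (y + 23.909)² = 65.1978783723²
eq3−eq2, eq3−eq1 (x²,y² cancel):
  -3.244·x + 114.728·y = 4589.956078
  -44.572·x + 94.190·y = 1984.448074
det = -3.244·94.190 − 114.728·-44.572 = 4808.104056
x = (4589.956078·94.190 − 114.728·1984.448074) / 4808.104056 = 42.564845
y = (-3.244·1984.448074 − 4589.956078·-44.572) / 4808.104056 = 41.210833

x=42.565 y=41.211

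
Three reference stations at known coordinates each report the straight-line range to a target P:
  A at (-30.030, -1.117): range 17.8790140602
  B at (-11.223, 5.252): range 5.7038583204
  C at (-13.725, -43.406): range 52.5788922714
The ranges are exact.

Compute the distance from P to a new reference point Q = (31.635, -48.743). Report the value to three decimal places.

eq1: (x + 30.030)² + (y + 1.117)² = 17.8790140602²
eq2: (x + 11.223)² + (y − 5.252)² = 5.7038583204²
eq3: (x + 13.725)² + (y + 43.406)² = 52.5788922714²
eq1−eq3, eq1−eq2 (x²,y² cancel):
  32.610·x − 84.578·y = -1275.472897
  37.614·x + 12.738·y = -462.384212
det = 32.610·12.738 − -84.578·37.614 = 3596.703072
x = (-1275.472897·12.738 − -84.578·-462.384212) / 3596.703072 = -15.390346
y = (32.610·-462.384212 − -1275.472897·37.614) / 3596.703072 = 9.146512
|P − Q| = √((-15.390346 − 31.635)² + (9.146512 − -48.743)²) = 74.582698

74.583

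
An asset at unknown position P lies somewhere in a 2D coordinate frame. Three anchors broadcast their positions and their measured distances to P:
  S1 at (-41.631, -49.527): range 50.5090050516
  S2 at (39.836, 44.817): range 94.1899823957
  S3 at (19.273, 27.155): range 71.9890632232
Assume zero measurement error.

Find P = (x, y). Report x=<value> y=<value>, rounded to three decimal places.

x=8.579 y=-44.035

eq1: (x + 41.631)² + (y + 49.527)² = 50.5090050516²
eq2: (x − 39.836)² + (y − 44.817)² = 94.1899823957²
eq3: (x − 19.273)² + (y − 27.155)² = 71.9890632232²
eq1−eq3, eq1−eq2 (x²,y² cancel):
  121.808·x + 153.364·y = -5708.486968
  162.934·x + 188.688·y = -6911.186697
det = 121.808·188.688 − 153.364·162.934 = -2004.502072
x = (-5708.486968·188.688 − 153.364·-6911.186697) / -2004.502072 = 8.578566
y = (121.808·-6911.186697 − -5708.486968·162.934) / -2004.502072 = -44.035268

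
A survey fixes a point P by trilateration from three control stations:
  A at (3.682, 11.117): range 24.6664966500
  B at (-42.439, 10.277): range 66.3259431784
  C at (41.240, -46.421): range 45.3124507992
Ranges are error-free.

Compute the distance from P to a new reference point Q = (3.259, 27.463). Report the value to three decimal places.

37.829

eq1: (x − 3.682)² + (y − 11.117)² = 24.6664966500²
eq2: (x + 42.439)² + (y − 10.277)² = 66.3259431784²
eq3: (x − 41.240)² + (y + 46.421)² = 45.3124507992²
eq1−eq2, eq1−eq3 (x²,y² cancel):
  -92.242·x − 1.680·y = -2021.154045
  75.116·x − 115.076·y = 2273.719888
det = -92.242·-115.076 − -1.680·75.116 = 10741.035272
x = (-2021.154045·-115.076 − -1.680·2273.719888) / 10741.035272 = 22.009626
y = (-92.242·2273.719888 − -2021.154045·75.116) / 10741.035272 = -5.391609
|P − Q| = √((22.009626 − 3.259)² + (-5.391609 − 27.463)²) = 37.828710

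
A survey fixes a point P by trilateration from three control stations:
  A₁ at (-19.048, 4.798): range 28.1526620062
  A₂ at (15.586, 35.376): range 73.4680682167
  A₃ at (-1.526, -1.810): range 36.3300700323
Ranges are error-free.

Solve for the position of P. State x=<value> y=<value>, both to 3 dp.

x=-33.254 y=-19.508

eq1: (x + 19.048)² + (y − 4.798)² = 28.1526620062²
eq2: (x − 15.586)² + (y − 35.376)² = 73.4680682167²
eq3: (x + 1.526)² + (y + 1.810)² = 36.3300700323²
eq1−eq2, eq1−eq3 (x²,y² cancel):
  69.268·x + 61.156·y = -3496.447005
  35.044·x − 13.216·y = -907.543943
det = 69.268·-13.216 − 61.156·35.044 = -3058.596752
x = (-3496.447005·-13.216 − 61.156·-907.543943) / -3058.596752 = -33.254073
y = (69.268·-907.543943 − -3496.447005·35.044) / -3058.596752 = -19.507552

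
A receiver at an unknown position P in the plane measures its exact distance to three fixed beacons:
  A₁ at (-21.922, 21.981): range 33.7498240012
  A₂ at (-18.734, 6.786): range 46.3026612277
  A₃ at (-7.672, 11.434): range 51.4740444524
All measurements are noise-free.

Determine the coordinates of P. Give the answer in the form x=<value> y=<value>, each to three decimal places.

eq1: (x + 21.922)² + (y − 21.981)² = 33.7498240012²
eq2: (x + 18.734)² + (y − 6.786)² = 46.3026612277²
eq3: (x + 7.672)² + (y − 11.434)² = 51.4740444524²
eq3−eq1, eq3−eq2 (x²,y² cancel):
  -28.500·x + 21.094·y = 2284.669137
  -22.124·x − 9.296·y = 713.057428
det = -28.500·-9.296 − 21.094·-22.124 = 731.619656
x = (2284.669137·-9.296 − 21.094·713.057428) / 731.619656 = -49.587948
y = (-28.500·713.057428 − 2284.669137·-22.124) / 731.619656 = 41.310923

x=-49.588 y=41.311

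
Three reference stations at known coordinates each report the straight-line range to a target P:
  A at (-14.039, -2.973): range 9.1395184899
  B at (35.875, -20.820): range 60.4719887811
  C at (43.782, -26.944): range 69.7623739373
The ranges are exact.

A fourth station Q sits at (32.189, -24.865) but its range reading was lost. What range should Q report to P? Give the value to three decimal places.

eq1: (x + 14.039)² + (y + 2.973)² = 9.1395184899²
eq2: (x − 35.875)² + (y + 20.820)² = 60.4719887811²
eq3: (x − 43.782)² + (y + 26.944)² = 69.7623739373²
eq1−eq2, eq1−eq3 (x²,y² cancel):
  99.828·x − 35.694·y = -2058.774854
  115.642·x − 47.942·y = -2346.347609
det = 99.828·-47.942 − -35.694·115.642 = -658.228428
x = (-2058.774854·-47.942 − -35.694·-2346.347609) / -658.228428 = -22.714383
y = (99.828·-2346.347609 − -2058.774854·115.642) / -658.228428 = -5.848505
|P − Q| = √((-22.714383 − 32.189)² + (-5.848505 − -24.865)²) = 58.103429

58.103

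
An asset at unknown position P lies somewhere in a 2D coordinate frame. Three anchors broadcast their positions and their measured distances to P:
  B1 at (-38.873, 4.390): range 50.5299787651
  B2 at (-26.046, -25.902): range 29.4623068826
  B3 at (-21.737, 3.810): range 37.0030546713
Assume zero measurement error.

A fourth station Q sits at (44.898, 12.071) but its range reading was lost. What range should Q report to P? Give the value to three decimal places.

54.675

eq1: (x + 38.873)² + (y − 4.390)² = 50.5299787651²
eq2: (x + 26.046)² + (y + 25.902)² = 29.4623068826²
eq3: (x + 21.737)² + (y − 3.810)² = 37.0030546713²
eq3−eq2, eq3−eq1 (x²,y² cancel):
  -8.618·x − 59.424·y = 1363.492979
  -34.272·x + 1.160·y = -140.683739
det = -8.618·1.160 − -59.424·-34.272 = -2046.576208
x = (1363.492979·1.160 − -59.424·-140.683739) / -2046.576208 = 3.312038
y = (-8.618·-140.683739 − 1363.492979·-34.272) / -2046.576208 = -23.425487
|P − Q| = √((3.312038 − 44.898)² + (-23.425487 − 12.071)²) = 54.675340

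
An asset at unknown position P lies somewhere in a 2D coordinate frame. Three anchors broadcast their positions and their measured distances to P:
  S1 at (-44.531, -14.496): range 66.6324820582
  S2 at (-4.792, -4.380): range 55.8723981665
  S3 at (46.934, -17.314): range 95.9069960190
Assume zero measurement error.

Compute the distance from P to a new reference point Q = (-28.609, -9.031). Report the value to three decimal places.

57.823

eq1: (x + 44.531)² + (y + 14.496)² = 66.6324820582²
eq2: (x + 4.792)² + (y + 4.380)² = 55.8723981665²
eq3: (x − 46.934)² + (y + 17.314)² = 95.9069960190²
eq2−eq1, eq2−eq3 (x²,y² cancel):
  -79.478·x − 20.232·y = 832.833525
  103.452·x − 25.868·y = -3615.999721
det = -79.478·-25.868 − -20.232·103.452 = 4148.977768
x = (832.833525·-25.868 − -20.232·-3615.999721) / 4148.977768 = -22.825537
y = (-79.478·-3615.999721 − 832.833525·103.452) / 4148.977768 = 48.502099
|P − Q| = √((-22.825537 − -28.609)² + (48.502099 − -9.031)²) = 57.823057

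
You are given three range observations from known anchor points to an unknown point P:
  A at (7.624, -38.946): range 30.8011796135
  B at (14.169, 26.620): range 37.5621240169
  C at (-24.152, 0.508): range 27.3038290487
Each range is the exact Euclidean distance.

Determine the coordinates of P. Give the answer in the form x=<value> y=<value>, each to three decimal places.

x=1.533 y=-8.753

eq1: (x − 7.624)² + (y + 38.946)² = 30.8011796135²
eq2: (x − 14.169)² + (y − 26.620)² = 37.5621240169²
eq3: (x + 24.152)² + (y − 0.508)² = 27.3038290487²
eq3−eq1, eq3−eq2 (x²,y² cancel):
  63.552·x − 78.908·y = 788.125539
  76.642·x + 52.224·y = -339.606287
det = 63.552·52.224 − -78.908·76.642 = 9366.606584
x = (788.125539·52.224 − -78.908·-339.606287) / 9366.606584 = 1.533257
y = (63.552·-339.606287 − 788.125539·76.642) / 9366.606584 = -8.753029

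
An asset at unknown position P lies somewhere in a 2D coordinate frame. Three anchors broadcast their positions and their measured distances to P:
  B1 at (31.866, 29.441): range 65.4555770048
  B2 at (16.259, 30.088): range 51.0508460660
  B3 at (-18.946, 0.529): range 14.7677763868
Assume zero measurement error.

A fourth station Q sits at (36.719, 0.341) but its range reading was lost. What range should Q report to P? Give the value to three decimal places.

67.900

eq1: (x − 31.866)² + (y − 29.441)² = 65.4555770048²
eq2: (x − 16.259)² + (y − 30.088)² = 51.0508460660²
eq3: (x + 18.946)² + (y − 0.529)² = 14.7677763868²
eq2−eq1, eq2−eq3 (x²,y² cancel):
  31.214·x − 1.294·y = -965.672065
  -70.410·x − 59.118·y = 1577.689597
det = 31.214·-59.118 − -1.294·-70.410 = -1936.419792
x = (-965.672065·-59.118 − -1.294·1577.689597) / -1936.419792 = -30.535802
y = (31.214·1577.689597 − -965.672065·-70.410) / -1936.419792 = 9.681252
|P − Q| = √((-30.535802 − 36.719)² + (9.681252 − 0.341)²) = 67.900285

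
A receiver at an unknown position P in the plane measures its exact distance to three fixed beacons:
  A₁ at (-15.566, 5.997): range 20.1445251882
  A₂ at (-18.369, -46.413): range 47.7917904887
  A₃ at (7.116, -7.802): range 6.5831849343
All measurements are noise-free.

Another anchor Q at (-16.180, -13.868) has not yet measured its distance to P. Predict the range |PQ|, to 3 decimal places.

21.274

eq1: (x + 15.566)² + (y − 5.997)² = 20.1445251882²
eq2: (x + 18.369)² + (y + 46.413)² = 47.7917904887²
eq3: (x − 7.116)² + (y + 7.802)² = 6.5831849343²
eq3−eq2, eq3−eq1 (x²,y² cancel):
  -50.970·x − 77.222·y = 139.361156
  -45.364·x + 27.598·y = -195.707866
det = -50.970·27.598 − -77.222·-45.364 = -4909.768868
x = (139.361156·27.598 − -77.222·-195.707866) / -4909.768868 = 2.294785
y = (-50.970·-195.707866 − 139.361156·-45.364) / -4909.768868 = -3.319344
|P − Q| = √((2.294785 − -16.180)² + (-3.319344 − -13.868)²) = 21.274206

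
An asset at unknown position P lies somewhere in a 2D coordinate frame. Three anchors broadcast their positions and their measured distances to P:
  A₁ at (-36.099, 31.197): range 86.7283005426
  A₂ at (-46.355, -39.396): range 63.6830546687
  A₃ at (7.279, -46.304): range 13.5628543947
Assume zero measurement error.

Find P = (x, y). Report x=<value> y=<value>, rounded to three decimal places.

x=17.289 y=-37.152

eq1: (x + 36.099)² + (y − 31.197)² = 86.7283005426²
eq2: (x + 46.355)² + (y + 39.396)² = 63.6830546687²
eq3: (x − 7.279)² + (y + 46.304)² = 13.5628543947²
eq1−eq3, eq1−eq2 (x²,y² cancel):
  86.756·x − 155.002·y = 7258.500743
  -20.512·x − 141.186·y = 4890.706894
det = 86.756·-141.186 − -155.002·-20.512 = -15428.133640
x = (7258.500743·-141.186 − -155.002·4890.706894) / -15428.133640 = 17.288503
y = (86.756·4890.706894 − 7258.500743·-20.512) / -15428.133640 = -37.151904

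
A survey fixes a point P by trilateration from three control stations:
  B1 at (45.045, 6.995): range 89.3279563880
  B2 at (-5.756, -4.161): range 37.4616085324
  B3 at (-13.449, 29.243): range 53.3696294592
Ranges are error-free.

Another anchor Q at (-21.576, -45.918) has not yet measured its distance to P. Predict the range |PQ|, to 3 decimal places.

35.467

eq1: (x − 45.045)² + (y − 6.995)² = 89.3279563880²
eq2: (x + 5.756)² + (y + 4.161)² = 37.4616085324²
eq3: (x + 13.449)² + (y − 29.243)² = 53.3696294592²
eq1−eq2, eq1−eq3 (x²,y² cancel):
  -101.602·x − 22.312·y = 4548.575086
  -116.988·x + 44.496·y = 4089.213044
det = -101.602·44.496 − -22.312·-116.988 = -7131.118848
x = (4548.575086·44.496 − -22.312·4089.213044) / -7131.118848 = -41.176136
y = (-101.602·4089.213044 − 4548.575086·-116.988) / -7131.118848 = -16.358790
|P − Q| = √((-41.176136 − -21.576)² + (-16.358790 − -45.918)²) = 35.467058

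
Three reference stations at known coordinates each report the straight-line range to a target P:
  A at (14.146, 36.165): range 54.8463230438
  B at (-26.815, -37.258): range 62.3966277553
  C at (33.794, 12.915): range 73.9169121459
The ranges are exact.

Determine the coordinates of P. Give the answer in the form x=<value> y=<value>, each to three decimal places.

eq1: (x − 14.146)² + (y − 36.165)² = 54.8463230438²
eq2: (x + 26.815)² + (y + 37.258)² = 62.3966277553²
eq3: (x − 33.794)² + (y − 12.915)² = 73.9169121459²
eq3−eq2, eq3−eq1 (x²,y² cancel):
  -121.218·x − 100.346·y = 2368.741874
  -39.296·x + 46.500·y = 2654.775630
det = -121.218·46.500 − -100.346·-39.296 = -9579.833416
x = (2368.741874·46.500 − -100.346·2654.775630) / -9579.833416 = -39.305758
y = (-121.218·2654.775630 − 2368.741874·-39.296) / -9579.833416 = 23.875625

x=-39.306 y=23.876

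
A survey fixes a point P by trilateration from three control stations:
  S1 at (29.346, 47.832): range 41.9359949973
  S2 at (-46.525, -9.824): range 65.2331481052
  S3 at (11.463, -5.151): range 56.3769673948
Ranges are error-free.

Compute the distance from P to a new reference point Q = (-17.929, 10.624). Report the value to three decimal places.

eq1: (x − 29.346)² + (y − 47.832)² = 41.9359949973²
eq2: (x + 46.525)² + (y + 9.824)² = 65.2331481052²
eq3: (x − 11.463)² + (y + 5.151)² = 56.3769673948²
eq1−eq2, eq1−eq3 (x²,y² cancel):
  -151.742·x − 115.312·y = -3384.737274
  -35.766·x − 105.966·y = -4410.889546
det = -151.742·-105.966 − -115.312·-35.766 = 11955.243780
x = (-3384.737274·-105.966 − -115.312·-4410.889546) / 11955.243780 = -12.543569
y = (-151.742·-4410.889546 − -3384.737274·-35.766) / 11955.243780 = 45.859265
|P − Q| = √((-12.543569 − -17.929)² + (45.859265 − 10.624)²) = 35.644449

35.644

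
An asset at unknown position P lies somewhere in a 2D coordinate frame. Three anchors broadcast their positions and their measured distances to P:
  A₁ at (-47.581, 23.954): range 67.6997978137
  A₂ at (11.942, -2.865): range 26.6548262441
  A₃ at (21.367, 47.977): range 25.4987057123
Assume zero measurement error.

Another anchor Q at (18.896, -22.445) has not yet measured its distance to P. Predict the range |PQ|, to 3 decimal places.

eq1: (x + 47.581)² + (y − 23.954)² = 67.6997978137²
eq2: (x − 11.942)² + (y + 2.865)² = 26.6548262441²
eq3: (x − 21.367)² + (y − 47.977)² = 25.4987057123²
eq2−eq1, eq2−eq3 (x²,y² cancel):
  -119.046·x + 53.638·y = -1185.856774
  18.850·x + 101.684·y = 2667.817398
det = -119.046·101.684 − 53.638·18.850 = -13116.149764
x = (-1185.856774·101.684 − 53.638·2667.817398) / -13116.149764 = 20.103388
y = (-119.046·2667.817398 − -1185.856774·18.850) / -13116.149764 = 22.509623
|P − Q| = √((20.103388 − 18.896)² + (22.509623 − -22.445)²) = 44.970834

44.971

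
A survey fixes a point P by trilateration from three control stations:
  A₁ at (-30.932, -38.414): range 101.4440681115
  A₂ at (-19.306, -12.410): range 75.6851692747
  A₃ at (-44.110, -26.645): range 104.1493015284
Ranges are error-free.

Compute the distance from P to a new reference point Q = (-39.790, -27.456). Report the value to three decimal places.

101.101

eq1: (x + 30.932)² + (y + 38.414)² = 101.4440681115²
eq2: (x + 19.306)² + (y + 12.410)² = 75.6851692747²
eq3: (x + 44.110)² + (y + 26.645)² = 104.1493015284²
eq3−eq1, eq3−eq2 (x²,y² cancel):
  26.356·x − 23.538·y = 332.953949
  49.608·x + 28.470·y = 2989.913772
det = 26.356·28.470 − -23.538·49.608 = 1918.028424
x = (332.953949·28.470 − -23.538·2989.913772) / 1918.028424 = 41.634310
y = (26.356·2989.913772 − 332.953949·49.608) / 1918.028424 = 32.473444
|P − Q| = √((41.634310 − -39.790)² + (32.473444 − -27.456)²) = 101.101219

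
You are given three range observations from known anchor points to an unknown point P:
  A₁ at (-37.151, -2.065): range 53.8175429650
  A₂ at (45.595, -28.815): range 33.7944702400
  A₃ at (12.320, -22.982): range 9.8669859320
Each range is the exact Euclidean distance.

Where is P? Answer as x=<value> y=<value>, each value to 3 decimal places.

eq1: (x + 37.151)² + (y + 2.065)² = 53.8175429650²
eq2: (x − 45.595)² + (y + 28.815)² = 33.7944702400²
eq3: (x − 12.320)² + (y + 22.982)² = 9.8669859320²
eq3−eq2, eq3−eq1 (x²,y² cancel):
  66.550·x − 11.666·y = 1184.544719
  -98.942·x + 41.834·y = -2094.464217
det = 66.550·41.834 − -11.666·-98.942 = 1629.795328
x = (1184.544719·41.834 − -11.666·-2094.464217) / 1629.795328 = 15.413116
y = (66.550·-2094.464217 − 1184.544719·-98.942) / 1629.795328 = -13.612366

x=15.413 y=-13.612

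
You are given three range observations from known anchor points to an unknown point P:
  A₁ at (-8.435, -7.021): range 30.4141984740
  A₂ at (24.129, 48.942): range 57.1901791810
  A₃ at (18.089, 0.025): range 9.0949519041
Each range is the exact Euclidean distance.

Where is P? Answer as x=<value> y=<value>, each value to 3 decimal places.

x=21.956 y=-8.207

eq1: (x + 8.435)² + (y + 7.021)² = 30.4141984740²
eq2: (x − 24.129)² + (y − 48.942)² = 57.1901791810²
eq3: (x − 18.089)² + (y − 0.025)² = 9.0949519041²
eq2−eq1, eq2−eq3 (x²,y² cancel):
  -65.128·x − 111.926·y = -511.391213
  -12.080·x − 97.834·y = 537.682986
det = -65.128·-97.834 − -111.926·-12.080 = 5019.666672
x = (-511.391213·-97.834 − -111.926·537.682986) / 5019.666672 = 21.956070
y = (-65.128·537.682986 − -511.391213·-12.080) / 5019.666672 = -8.206884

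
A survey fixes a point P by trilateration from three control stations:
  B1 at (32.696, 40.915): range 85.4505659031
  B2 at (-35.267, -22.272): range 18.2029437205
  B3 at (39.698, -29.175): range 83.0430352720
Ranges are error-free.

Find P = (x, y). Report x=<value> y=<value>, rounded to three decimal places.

x=-39.625 y=-4.598

eq1: (x − 32.696)² + (y − 40.915)² = 85.4505659031²
eq2: (x + 35.267)² + (y + 22.272)² = 18.2029437205²
eq3: (x − 39.698)² + (y + 29.175)² = 83.0430352720²
eq2−eq1, eq2−eq3 (x²,y² cancel):
  135.926·x + 126.374·y = -5967.189685
  149.930·x − 13.806·y = -5877.489991
det = 135.926·-13.806 − 126.374·149.930 = -20823.848176
x = (-5967.189685·-13.806 − 126.374·-5877.489991) / -20823.848176 = -39.624998
y = (135.926·-5877.489991 − -5967.189685·149.930) / -20823.848176 = -4.598432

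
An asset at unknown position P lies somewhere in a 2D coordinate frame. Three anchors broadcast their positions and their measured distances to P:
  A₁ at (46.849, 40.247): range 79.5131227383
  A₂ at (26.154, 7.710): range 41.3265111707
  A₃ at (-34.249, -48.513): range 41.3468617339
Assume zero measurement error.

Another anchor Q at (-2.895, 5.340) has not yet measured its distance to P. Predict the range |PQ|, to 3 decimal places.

eq1: (x − 46.849)² + (y − 40.247)² = 79.5131227383²
eq2: (x − 26.154)² + (y − 7.710)² = 41.3265111707²
eq3: (x + 34.249)² + (y + 48.513)² = 41.3468617339²
eq2−eq1, eq2−eq3 (x²,y² cancel):
  41.390·x + 65.074·y = -1543.282168
  -120.806·x − 112.446·y = 2781.346904
det = 41.390·-112.446 − 65.074·-120.806 = 3207.189704
x = (-1543.282168·-112.446 − 65.074·2781.346904) / 3207.189704 = -2.325233
y = (41.390·2781.346904 − -1543.282168·-120.806) / 3207.189704 = -22.236850
|P − Q| = √((-2.325233 − -2.895)² + (-22.236850 − 5.340)²) = 27.582736

27.583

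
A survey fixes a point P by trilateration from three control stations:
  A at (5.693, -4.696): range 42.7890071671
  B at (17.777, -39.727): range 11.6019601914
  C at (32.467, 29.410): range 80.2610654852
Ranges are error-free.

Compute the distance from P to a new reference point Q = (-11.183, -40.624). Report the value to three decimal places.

eq1: (x − 5.693)² + (y + 4.696)² = 42.7890071671²
eq2: (x − 17.777)² + (y + 39.727)² = 11.6019601914²
eq3: (x − 32.467)² + (y − 29.410)² = 80.2610654852²
eq1−eq2, eq1−eq3 (x²,y² cancel):
  24.168·x − 70.062·y = 3536.087247
  53.548·x + 68.212·y = -2746.347974
det = 24.168·68.212 − -70.062·53.548 = 5400.227592
x = (3536.087247·68.212 − -70.062·-2746.347974) / 5400.227592 = 9.034610
y = (24.168·-2746.347974 − 3536.087247·53.548) / 5400.227592 = -47.354326
|P − Q| = √((9.034610 − -11.183)² + (-47.354326 − -40.624)²) = 21.308427

21.308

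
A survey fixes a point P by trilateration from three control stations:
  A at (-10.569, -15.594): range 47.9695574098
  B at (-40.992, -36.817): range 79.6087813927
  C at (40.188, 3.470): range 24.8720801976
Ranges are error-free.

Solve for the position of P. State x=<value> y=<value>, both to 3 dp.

eq1: (x + 10.569)² + (y + 15.594)² = 47.9695574098²
eq2: (x + 40.992)² + (y + 36.817)² = 79.6087813927²
eq3: (x − 40.188)² + (y − 3.470)² = 24.8720801976²
eq1−eq3, eq1−eq2 (x²,y² cancel):
  101.514·x + 38.128·y = 2954.697712
  -60.846·x − 42.446·y = -1355.520681
det = 101.514·-42.446 − 38.128·-60.846 = -1988.926956
x = (2954.697712·-42.446 − 38.128·-1355.520681) / -1988.926956 = 37.071149
y = (101.514·-1355.520681 − 2954.697712·-60.846) / -1988.926956 = -21.206013

x=37.071 y=-21.206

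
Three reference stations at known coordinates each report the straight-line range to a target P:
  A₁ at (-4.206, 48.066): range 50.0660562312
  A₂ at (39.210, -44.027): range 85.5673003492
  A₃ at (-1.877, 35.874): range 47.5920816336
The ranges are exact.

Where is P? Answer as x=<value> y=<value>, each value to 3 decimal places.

eq1: (x + 4.206)² + (y − 48.066)² = 50.0660562312²
eq2: (x − 39.210)² + (y + 44.027)² = 85.5673003492²
eq3: (x + 1.877)² + (y − 35.874)² = 47.5920816336²
eq1−eq3, eq1−eq2 (x²,y² cancel):
  4.658·x − 24.384·y = -795.960035
  86.832·x − 184.186·y = -3667.382866
det = 4.658·-184.186 − -24.384·86.832 = 1259.373100
x = (-795.960035·-184.186 − -24.384·-3667.382866) / 1259.373100 = 45.402932
y = (4.658·-3667.382866 − -795.960035·86.832) / 1259.373100 = 41.315899

x=45.403 y=41.316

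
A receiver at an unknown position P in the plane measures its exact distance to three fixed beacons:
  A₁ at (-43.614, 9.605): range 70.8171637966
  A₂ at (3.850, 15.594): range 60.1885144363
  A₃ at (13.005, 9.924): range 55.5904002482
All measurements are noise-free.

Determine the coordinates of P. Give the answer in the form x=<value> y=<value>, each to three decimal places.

eq1: (x + 43.614)² + (y − 9.605)² = 70.8171637966²
eq2: (x − 3.850)² + (y − 15.594)² = 60.1885144363²
eq3: (x − 13.005)² + (y − 9.924)² = 55.5904002482²
eq1−eq2, eq1−eq3 (x²,y² cancel):
  94.928·x + 11.978·y = -344.028267
  113.238·x + 0.638·y = 197.956868
det = 94.928·0.638 − 11.978·113.238 = -1295.800700
x = (-344.028267·0.638 − 11.978·197.956868) / -1295.800700 = 1.999241
y = (94.928·197.956868 − -344.028267·113.238) / -1295.800700 = -44.566053

x=1.999 y=-44.566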